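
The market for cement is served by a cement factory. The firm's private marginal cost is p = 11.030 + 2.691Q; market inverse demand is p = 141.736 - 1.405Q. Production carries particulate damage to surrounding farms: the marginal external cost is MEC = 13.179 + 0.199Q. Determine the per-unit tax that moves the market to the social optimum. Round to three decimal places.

tax = 18.624 per unit

Social marginal cost = private MC + MEC = 24.209 + 2.890Q.
Set SMC = demand: 24.209 + 2.890Q = 141.736 - 1.405Q → Q* = 27.3637.
The Pigouvian tax equals MEC at Q*: 13.179 + 0.199×27.3637 = 18.6244.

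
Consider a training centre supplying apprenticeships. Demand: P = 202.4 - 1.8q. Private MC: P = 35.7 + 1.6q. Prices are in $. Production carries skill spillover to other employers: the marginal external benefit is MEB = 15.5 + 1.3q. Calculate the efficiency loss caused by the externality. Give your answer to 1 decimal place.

DWL = $1494.9

Market equilibrium (private): 35.7 + 1.6q = 202.4 - 1.8q → q_m = 49.0294.
Social marginal cost = private MC − MEB = 20.2 + 0.3q.
Set SMC = demand: 20.2 + 0.3q = 202.4 - 1.8q → q* = 86.7619.
Between q* and q_m the wedge demand − SMC runs linearly from 0 to MEB(q_m), so the loss is a triangle.
DWL = ½ × 37.7325 × 79.2382 = 1494.9277.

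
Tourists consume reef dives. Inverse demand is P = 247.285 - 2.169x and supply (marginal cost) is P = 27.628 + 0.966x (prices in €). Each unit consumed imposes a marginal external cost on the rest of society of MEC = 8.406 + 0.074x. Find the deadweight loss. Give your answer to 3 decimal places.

Market equilibrium (private): 27.628 + 0.966x = 247.285 - 2.169x → x_m = 70.0660.
Social marginal benefit = demand − MEC = 238.879 - 2.243x.
Set SMB = MC: 238.879 - 2.243x = 27.628 + 0.966x → x* = 65.8308.
The welfare-loss triangle has base |x_m − x*| and height MEC(x_m) (the vertical gap between SMB and MC is zero at x* and MEC at x_m).
DWL = ½ × 4.2352 × 13.5909 = 28.7801.

DWL = €28.780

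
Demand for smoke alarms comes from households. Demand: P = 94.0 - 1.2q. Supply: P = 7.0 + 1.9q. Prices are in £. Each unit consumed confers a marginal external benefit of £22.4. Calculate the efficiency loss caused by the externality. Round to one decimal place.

DWL = £80.9

Market equilibrium (private): 7.0 + 1.9q = 94.0 - 1.2q → q_m = 28.0645.
Social marginal benefit = demand + MEB = 116.4 - 1.2q.
Set SMB = MC: 116.4 - 1.2q = 7.0 + 1.9q → q* = 35.2903.
The welfare-loss triangle has base |q_m − q*| and height MEB(q_m) (the vertical gap between SMB and MC is zero at q* and MEB at q_m).
DWL = ½ × 7.2258 × 22.4000 = 80.9290.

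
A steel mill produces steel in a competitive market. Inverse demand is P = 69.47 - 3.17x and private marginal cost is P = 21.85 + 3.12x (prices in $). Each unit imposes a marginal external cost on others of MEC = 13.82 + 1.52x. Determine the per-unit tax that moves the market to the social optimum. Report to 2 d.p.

tax = $20.40 per unit

Social marginal cost = private MC + MEC = 35.67 + 4.64x.
Set SMC = demand: 35.67 + 4.64x = 69.47 - 3.17x → x* = 4.3278.
The Pigouvian tax equals MEC at x*: 13.82 + 1.52×4.3278 = 20.3983.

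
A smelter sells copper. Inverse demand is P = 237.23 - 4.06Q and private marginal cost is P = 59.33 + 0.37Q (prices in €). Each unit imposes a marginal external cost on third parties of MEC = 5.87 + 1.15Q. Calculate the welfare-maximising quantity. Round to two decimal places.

Social marginal cost = private MC + MEC = 65.20 + 1.52Q.
Set SMC = demand: 65.20 + 1.52Q = 237.23 - 4.06Q → Q* = 30.8297.

Q* = 30.83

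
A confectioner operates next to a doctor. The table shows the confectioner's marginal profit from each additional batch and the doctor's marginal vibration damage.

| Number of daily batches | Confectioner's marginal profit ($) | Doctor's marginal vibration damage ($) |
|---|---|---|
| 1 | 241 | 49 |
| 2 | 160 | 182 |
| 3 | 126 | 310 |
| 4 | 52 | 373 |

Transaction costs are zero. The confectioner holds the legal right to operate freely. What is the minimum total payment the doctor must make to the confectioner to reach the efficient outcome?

$338

Left alone the confectioner would choose level 4 (marginal profit stays positive).
Efficient level: k* = 1 (marginal profit ≥ marginal vibration damage through 1).
The doctor must at least cover the confectioner's forgone profit from cutting 4→1: 160 + 126 + 52 = 338.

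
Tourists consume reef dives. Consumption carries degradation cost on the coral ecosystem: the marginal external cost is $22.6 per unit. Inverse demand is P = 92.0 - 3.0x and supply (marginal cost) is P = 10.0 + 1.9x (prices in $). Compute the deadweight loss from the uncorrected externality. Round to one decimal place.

Market equilibrium (private): 10.0 + 1.9x = 92.0 - 3.0x → x_m = 16.7347.
Social marginal benefit = demand − MEC = 69.4 - 3.0x.
Set SMB = MC: 69.4 - 3.0x = 10.0 + 1.9x → x* = 12.1224.
Between x* and x_m the wedge MC − SMB runs linearly from 0 to MEC(x_m), so the loss is a triangle.
DWL = ½ × 4.6123 × 22.6000 = 52.1190.

DWL = $52.1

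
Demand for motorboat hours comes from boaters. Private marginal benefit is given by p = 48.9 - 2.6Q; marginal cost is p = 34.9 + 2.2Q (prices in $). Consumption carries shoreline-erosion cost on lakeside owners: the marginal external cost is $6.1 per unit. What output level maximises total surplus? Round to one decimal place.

Social marginal benefit = demand − MEC = 42.8 - 2.6Q.
Set SMB = MC: 42.8 - 2.6Q = 34.9 + 2.2Q → Q* = 1.6458.

Q* = 1.6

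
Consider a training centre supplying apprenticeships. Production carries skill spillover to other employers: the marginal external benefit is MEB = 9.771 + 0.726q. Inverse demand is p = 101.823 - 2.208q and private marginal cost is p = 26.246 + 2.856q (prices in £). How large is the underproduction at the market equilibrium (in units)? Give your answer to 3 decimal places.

Market equilibrium (private): 26.246 + 2.856q = 101.823 - 2.208q → q_m = 14.9244.
Social marginal cost = private MC − MEB = 16.475 + 2.130q.
Set SMC = demand: 16.475 + 2.130q = 101.823 - 2.208q → q* = 19.6745.
Gap = |14.9244 − 19.6745| = 4.7501.

4.750 units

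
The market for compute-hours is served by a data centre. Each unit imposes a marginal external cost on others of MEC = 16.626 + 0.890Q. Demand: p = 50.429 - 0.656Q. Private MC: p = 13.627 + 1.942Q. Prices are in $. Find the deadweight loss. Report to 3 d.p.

DWL = $122.504

Market equilibrium (private): 13.627 + 1.942Q = 50.429 - 0.656Q → Q_m = 14.1655.
Social marginal cost = private MC + MEC = 30.253 + 2.832Q.
Set SMC = demand: 30.253 + 2.832Q = 50.429 - 0.656Q → Q* = 5.7844.
The loss is the area between SMC and demand from Q* to Q_m; with linear curves that's a triangle of height MEC(Q_m).
DWL = ½ × 8.3811 × 29.2333 = 122.5036.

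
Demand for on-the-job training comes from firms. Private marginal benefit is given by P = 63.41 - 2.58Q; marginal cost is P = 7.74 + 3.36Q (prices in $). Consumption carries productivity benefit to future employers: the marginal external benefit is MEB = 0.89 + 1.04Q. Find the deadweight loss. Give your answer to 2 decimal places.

DWL = $11.55

Market equilibrium (private): 7.74 + 3.36Q = 63.41 - 2.58Q → Q_m = 9.3721.
Social marginal benefit = demand + MEB = 64.30 - 1.54Q.
Set SMB = MC: 64.30 - 1.54Q = 7.74 + 3.36Q → Q* = 11.5429.
Height of the DWL triangle at Q_m is SMB(Q_m) − MC(Q_m) = MEB(Q_m) = 10.6369.
DWL = ½ × 2.1708 × 10.6369 = 11.5453.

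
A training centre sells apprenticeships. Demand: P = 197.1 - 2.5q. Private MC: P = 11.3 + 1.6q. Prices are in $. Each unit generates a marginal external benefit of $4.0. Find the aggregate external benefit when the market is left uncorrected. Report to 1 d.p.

Market equilibrium (private): 11.3 + 1.6q = 197.1 - 2.5q → q_m = 45.3171.
Total external benefit = MEB × q_m = 4.0 × 45.3171 = 181.2684.

$181.3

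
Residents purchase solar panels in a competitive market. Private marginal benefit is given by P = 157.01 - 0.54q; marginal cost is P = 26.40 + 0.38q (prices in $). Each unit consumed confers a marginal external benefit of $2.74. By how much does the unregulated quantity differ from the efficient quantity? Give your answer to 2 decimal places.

2.98 units

Market equilibrium (private): 26.40 + 0.38q = 157.01 - 0.54q → q_m = 141.9674.
Social marginal benefit = demand + MEB = 159.75 - 0.54q.
Set SMB = MC: 159.75 - 0.54q = 26.40 + 0.38q → q* = 144.9457.
Gap = |141.9674 − 144.9457| = 2.9783.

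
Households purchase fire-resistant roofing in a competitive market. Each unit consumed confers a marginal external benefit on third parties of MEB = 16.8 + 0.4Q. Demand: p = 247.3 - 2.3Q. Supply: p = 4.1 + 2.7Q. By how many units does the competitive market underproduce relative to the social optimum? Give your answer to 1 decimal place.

7.9 units

Market equilibrium (private): 4.1 + 2.7Q = 247.3 - 2.3Q → Q_m = 48.6400.
Social marginal benefit = demand + MEB = 264.1 - 1.9Q.
Set SMB = MC: 264.1 - 1.9Q = 4.1 + 2.7Q → Q* = 56.5217.
Gap = |48.6400 − 56.5217| = 7.8817.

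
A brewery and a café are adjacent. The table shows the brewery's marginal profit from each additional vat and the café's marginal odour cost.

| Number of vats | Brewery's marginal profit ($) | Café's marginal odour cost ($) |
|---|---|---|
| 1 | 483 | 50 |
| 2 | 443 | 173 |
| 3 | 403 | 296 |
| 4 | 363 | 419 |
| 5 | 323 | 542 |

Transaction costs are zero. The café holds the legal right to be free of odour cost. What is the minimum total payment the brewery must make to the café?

Efficient level: marginal profit ≥ marginal odour cost through level 3, so k* = 3.
With the café holding the right, the brewery must at least compensate total damage at k*: 50 + 173 + 296 = 519.

$519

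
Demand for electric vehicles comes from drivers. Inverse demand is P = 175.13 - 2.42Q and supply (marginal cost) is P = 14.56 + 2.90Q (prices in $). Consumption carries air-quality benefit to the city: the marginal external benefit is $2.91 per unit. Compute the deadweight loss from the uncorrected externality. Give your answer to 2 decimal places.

Market equilibrium (private): 14.56 + 2.90Q = 175.13 - 2.42Q → Q_m = 30.1823.
Social marginal benefit = demand + MEB = 178.04 - 2.42Q.
Set SMB = MC: 178.04 - 2.42Q = 14.56 + 2.90Q → Q* = 30.7293.
Between Q* and Q_m the wedge SMB − MC runs linearly from 0 to MEB(Q_m), so the loss is a triangle.
DWL = ½ × 0.5470 × 2.9100 = 0.7959.

DWL = $0.80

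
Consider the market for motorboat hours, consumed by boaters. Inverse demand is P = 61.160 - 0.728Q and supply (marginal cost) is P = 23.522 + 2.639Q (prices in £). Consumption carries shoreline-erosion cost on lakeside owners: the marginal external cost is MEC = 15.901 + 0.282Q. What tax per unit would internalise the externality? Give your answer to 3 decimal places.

tax = £17.581 per unit

Social marginal benefit = demand − MEC = 45.259 - 1.010Q.
Set SMB = MC: 45.259 - 1.010Q = 23.522 + 2.639Q → Q* = 5.9570.
The Pigouvian tax equals MEC at Q*: 15.901 + 0.282×5.9570 = 17.5809.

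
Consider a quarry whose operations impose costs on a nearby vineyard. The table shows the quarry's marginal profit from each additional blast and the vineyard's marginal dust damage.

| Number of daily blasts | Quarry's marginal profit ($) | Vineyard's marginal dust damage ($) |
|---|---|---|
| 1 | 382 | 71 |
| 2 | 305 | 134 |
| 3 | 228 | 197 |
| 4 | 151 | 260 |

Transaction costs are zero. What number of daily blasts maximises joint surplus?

Bargaining reaches the level where marginal profit last exceeds marginal dust damage.
That holds through level 3 (228 ≥ 197) but not at 4 (151 < 260).

3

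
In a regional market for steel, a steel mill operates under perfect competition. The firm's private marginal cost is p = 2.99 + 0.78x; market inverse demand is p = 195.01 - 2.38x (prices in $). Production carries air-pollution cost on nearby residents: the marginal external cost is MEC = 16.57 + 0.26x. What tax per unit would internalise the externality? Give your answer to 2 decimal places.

tax = $29.91 per unit

Social marginal cost = private MC + MEC = 19.56 + 1.04x.
Set SMC = demand: 19.56 + 1.04x = 195.01 - 2.38x → x* = 51.3012.
The Pigouvian tax equals MEC at x*: 16.57 + 0.26×51.3012 = 29.9083.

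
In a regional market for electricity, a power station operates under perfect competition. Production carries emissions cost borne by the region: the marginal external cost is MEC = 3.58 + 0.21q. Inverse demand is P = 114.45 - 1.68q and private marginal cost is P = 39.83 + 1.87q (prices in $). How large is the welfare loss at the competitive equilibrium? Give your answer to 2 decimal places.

DWL = $8.50

Market equilibrium (private): 39.83 + 1.87q = 114.45 - 1.68q → q_m = 21.0197.
Social marginal cost = private MC + MEC = 43.41 + 2.08q.
Set SMC = demand: 43.41 + 2.08q = 114.45 - 1.68q → q* = 18.8936.
Between q* and q_m the wedge SMC − demand runs linearly from 0 to MEC(q_m), so the loss is a triangle.
DWL = ½ × 2.1261 × 7.9941 = 8.4981.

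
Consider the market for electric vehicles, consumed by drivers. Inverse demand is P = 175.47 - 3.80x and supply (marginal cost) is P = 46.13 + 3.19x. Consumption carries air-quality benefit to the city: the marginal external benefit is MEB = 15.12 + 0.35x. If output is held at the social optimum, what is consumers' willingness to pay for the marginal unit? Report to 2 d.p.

P = 92.80

Social marginal benefit = demand + MEB = 190.59 - 3.45x.
Set SMB = MC: 190.59 - 3.45x = 46.13 + 3.19x → x* = 21.7560.
Consumer price on the demand curve at x*: 175.47 − 3.80×21.7560 = 92.7972.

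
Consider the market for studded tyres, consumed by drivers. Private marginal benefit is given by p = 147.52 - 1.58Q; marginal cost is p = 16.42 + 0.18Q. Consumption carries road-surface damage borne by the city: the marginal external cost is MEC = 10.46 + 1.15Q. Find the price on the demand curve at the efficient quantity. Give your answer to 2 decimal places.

Social marginal benefit = demand − MEC = 137.06 - 2.73Q.
Set SMB = MC: 137.06 - 2.73Q = 16.42 + 0.18Q → Q* = 41.4570.
Consumer price on the demand curve at Q*: 147.52 − 1.58×41.4570 = 82.0179.

P = 82.02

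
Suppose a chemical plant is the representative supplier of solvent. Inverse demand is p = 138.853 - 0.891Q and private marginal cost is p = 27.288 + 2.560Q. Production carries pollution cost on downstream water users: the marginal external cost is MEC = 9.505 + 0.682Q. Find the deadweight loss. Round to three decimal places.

Market equilibrium (private): 27.288 + 2.560Q = 138.853 - 0.891Q → Q_m = 32.3283.
Social marginal cost = private MC + MEC = 36.793 + 3.242Q.
Set SMC = demand: 36.793 + 3.242Q = 138.853 - 0.891Q → Q* = 24.6939.
The welfare-loss triangle has base |Q_m − Q*| and height MEC(Q_m) (the vertical gap between SMC and demand is zero at Q* and MEC at Q_m).
DWL = ½ × 7.6344 × 31.5529 = 120.4437.

DWL = 120.444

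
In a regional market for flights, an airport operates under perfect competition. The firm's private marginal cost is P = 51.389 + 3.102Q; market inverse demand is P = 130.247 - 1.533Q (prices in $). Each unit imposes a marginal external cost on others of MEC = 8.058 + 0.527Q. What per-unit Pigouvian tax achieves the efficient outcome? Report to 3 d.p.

Social marginal cost = private MC + MEC = 59.447 + 3.629Q.
Set SMC = demand: 59.447 + 3.629Q = 130.247 - 1.533Q → Q* = 13.7156.
The Pigouvian tax equals MEC at Q*: 8.058 + 0.527×13.7156 = 15.2861.

tax = $15.286 per unit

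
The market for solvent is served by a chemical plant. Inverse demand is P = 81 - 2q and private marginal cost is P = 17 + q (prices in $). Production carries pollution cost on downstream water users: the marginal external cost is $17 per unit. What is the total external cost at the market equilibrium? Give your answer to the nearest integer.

Market equilibrium (private): 17 + q = 81 - 2q → q_m = 21.3333.
Total external cost = MEC × q_m = 17 × 21.3333 = 362.6661.

$363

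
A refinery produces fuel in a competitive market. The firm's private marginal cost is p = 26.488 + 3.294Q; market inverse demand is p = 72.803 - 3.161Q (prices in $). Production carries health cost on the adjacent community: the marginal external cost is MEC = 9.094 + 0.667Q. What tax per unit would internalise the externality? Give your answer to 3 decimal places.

tax = $12.580 per unit

Social marginal cost = private MC + MEC = 35.582 + 3.961Q.
Set SMC = demand: 35.582 + 3.961Q = 72.803 - 3.161Q → Q* = 5.2262.
The Pigouvian tax equals MEC at Q*: 9.094 + 0.667×5.2262 = 12.5799.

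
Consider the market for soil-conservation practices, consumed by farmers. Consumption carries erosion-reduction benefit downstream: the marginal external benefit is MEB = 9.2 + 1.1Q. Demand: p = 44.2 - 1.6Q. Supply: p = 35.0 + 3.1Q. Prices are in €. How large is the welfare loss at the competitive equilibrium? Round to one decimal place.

Market equilibrium (private): 35.0 + 3.1Q = 44.2 - 1.6Q → Q_m = 1.9574.
Social marginal benefit = demand + MEB = 53.4 - 0.5Q.
Set SMB = MC: 53.4 - 0.5Q = 35.0 + 3.1Q → Q* = 5.1111.
The loss is the area between SMB and MC from Q* to Q_m; with linear curves that's a triangle of height MEB(Q_m).
DWL = ½ × 3.1537 × 11.3532 = 17.9023.

DWL = €17.9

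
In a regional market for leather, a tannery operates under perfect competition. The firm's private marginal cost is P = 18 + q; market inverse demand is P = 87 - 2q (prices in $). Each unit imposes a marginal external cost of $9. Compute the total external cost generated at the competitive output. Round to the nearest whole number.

$207

Market equilibrium (private): 18 + q = 87 - 2q → q_m = 23.0000.
Total external cost = MEC × q_m = 9 × 23.0000 = 207.0000.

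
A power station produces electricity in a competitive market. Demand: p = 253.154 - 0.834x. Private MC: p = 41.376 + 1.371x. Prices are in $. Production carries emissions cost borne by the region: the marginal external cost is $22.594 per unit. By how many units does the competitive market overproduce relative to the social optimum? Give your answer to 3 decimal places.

Market equilibrium (private): 41.376 + 1.371x = 253.154 - 0.834x → x_m = 96.0444.
Social marginal cost = private MC + MEC = 63.970 + 1.371x.
Set SMC = demand: 63.970 + 1.371x = 253.154 - 0.834x → x* = 85.7977.
Gap = |96.0444 − 85.7977| = 10.2467.

10.247 units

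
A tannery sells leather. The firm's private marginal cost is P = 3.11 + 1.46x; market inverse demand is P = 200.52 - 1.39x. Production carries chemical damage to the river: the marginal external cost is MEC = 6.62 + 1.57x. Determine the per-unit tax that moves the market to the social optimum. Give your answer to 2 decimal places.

Social marginal cost = private MC + MEC = 9.73 + 3.03x.
Set SMC = demand: 9.73 + 3.03x = 200.52 - 1.39x → x* = 43.1652.
The Pigouvian tax equals MEC at x*: 6.62 + 1.57×43.1652 = 74.3894.

tax = 74.39 per unit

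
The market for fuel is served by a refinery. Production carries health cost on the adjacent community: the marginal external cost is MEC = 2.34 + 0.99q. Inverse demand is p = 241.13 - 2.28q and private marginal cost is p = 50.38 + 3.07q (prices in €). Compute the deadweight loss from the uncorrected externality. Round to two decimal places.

Market equilibrium (private): 50.38 + 3.07q = 241.13 - 2.28q → q_m = 35.6542.
Social marginal cost = private MC + MEC = 52.72 + 4.06q.
Set SMC = demand: 52.72 + 4.06q = 241.13 - 2.28q → q* = 29.7177.
The loss is the area between SMC and demand from q* to q_m; with linear curves that's a triangle of height MEC(q_m).
DWL = ½ × 5.9365 × 37.6377 = 111.7181.

DWL = €111.72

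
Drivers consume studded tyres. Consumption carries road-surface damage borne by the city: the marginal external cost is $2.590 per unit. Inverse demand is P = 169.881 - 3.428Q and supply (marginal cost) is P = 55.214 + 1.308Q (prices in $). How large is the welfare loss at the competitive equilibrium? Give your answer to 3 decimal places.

Market equilibrium (private): 55.214 + 1.308Q = 169.881 - 3.428Q → Q_m = 24.2118.
Social marginal benefit = demand − MEC = 167.291 - 3.428Q.
Set SMB = MC: 167.291 - 3.428Q = 55.214 + 1.308Q → Q* = 23.6649.
The welfare-loss triangle has base |Q_m − Q*| and height MEC(Q_m) (the vertical gap between SMB and MC is zero at Q* and MEC at Q_m).
DWL = ½ × 0.5469 × 2.5900 = 0.7082.

DWL = $0.708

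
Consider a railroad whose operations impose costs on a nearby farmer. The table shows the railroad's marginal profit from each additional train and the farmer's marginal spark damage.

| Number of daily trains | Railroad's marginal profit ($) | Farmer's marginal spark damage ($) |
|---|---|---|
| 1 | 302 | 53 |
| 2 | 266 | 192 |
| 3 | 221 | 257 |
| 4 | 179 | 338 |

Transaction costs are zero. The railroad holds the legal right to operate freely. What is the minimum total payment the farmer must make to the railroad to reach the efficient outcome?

$400

Left alone the railroad would choose level 4 (marginal profit stays positive).
Efficient level: k* = 2 (marginal profit ≥ marginal spark damage through 2).
The farmer must at least cover the railroad's forgone profit from cutting 4→2: 221 + 179 = 400.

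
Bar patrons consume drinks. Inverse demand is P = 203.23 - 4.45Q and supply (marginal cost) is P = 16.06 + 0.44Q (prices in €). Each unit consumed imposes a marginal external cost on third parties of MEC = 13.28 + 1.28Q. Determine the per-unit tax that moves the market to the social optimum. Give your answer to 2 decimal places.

Social marginal benefit = demand − MEC = 189.95 - 5.73Q.
Set SMB = MC: 189.95 - 5.73Q = 16.06 + 0.44Q → Q* = 28.1831.
The Pigouvian tax equals MEC at Q*: 13.28 + 1.28×28.1831 = 49.3544.

tax = €49.35 per unit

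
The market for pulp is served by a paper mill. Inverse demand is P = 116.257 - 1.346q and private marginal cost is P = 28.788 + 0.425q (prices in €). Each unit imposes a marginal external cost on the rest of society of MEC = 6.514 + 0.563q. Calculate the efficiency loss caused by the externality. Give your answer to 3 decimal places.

DWL = €252.332

Market equilibrium (private): 28.788 + 0.425q = 116.257 - 1.346q → q_m = 49.3896.
Social marginal cost = private MC + MEC = 35.302 + 0.988q.
Set SMC = demand: 35.302 + 0.988q = 116.257 - 1.346q → q* = 34.6851.
Between q* and q_m the wedge SMC − demand runs linearly from 0 to MEC(q_m), so the loss is a triangle.
DWL = ½ × 14.7045 × 34.3204 = 252.3322.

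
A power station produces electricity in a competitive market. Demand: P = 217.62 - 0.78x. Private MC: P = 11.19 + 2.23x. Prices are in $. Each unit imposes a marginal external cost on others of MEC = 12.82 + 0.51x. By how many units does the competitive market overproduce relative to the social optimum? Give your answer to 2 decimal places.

Market equilibrium (private): 11.19 + 2.23x = 217.62 - 0.78x → x_m = 68.5814.
Social marginal cost = private MC + MEC = 24.01 + 2.74x.
Set SMC = demand: 24.01 + 2.74x = 217.62 - 0.78x → x* = 55.0028.
Gap = |68.5814 − 55.0028| = 13.5786.

13.58 units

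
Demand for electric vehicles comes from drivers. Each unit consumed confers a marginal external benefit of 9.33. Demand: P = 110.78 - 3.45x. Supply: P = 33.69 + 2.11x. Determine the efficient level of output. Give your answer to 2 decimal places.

x* = 15.54

Social marginal benefit = demand + MEB = 120.11 - 3.45x.
Set SMB = MC: 120.11 - 3.45x = 33.69 + 2.11x → x* = 15.5432.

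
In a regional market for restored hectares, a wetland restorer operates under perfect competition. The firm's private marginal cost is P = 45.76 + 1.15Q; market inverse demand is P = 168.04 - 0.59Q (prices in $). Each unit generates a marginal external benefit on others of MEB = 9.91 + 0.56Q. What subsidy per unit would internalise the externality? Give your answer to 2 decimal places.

Social marginal cost = private MC − MEB = 35.85 + 0.59Q.
Set SMC = demand: 35.85 + 0.59Q = 168.04 - 0.59Q → Q* = 112.0254.
The Pigouvian subsidy equals MEB at Q*: 9.91 + 0.56×112.0254 = 72.6442.

subsidy = $72.64 per unit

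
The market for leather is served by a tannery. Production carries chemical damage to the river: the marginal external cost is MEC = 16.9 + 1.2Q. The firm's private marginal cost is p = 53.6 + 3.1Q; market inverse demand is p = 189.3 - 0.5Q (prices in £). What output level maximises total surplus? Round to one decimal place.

Social marginal cost = private MC + MEC = 70.5 + 4.3Q.
Set SMC = demand: 70.5 + 4.3Q = 189.3 - 0.5Q → Q* = 24.7500.

Q* = 24.8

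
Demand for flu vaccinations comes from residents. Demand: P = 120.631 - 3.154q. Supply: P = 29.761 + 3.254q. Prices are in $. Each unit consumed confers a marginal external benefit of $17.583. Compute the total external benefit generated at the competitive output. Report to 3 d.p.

Market equilibrium (private): 29.761 + 3.254q = 120.631 - 3.154q → q_m = 14.1807.
Total external benefit = MEB × q_m = 17.583 × 14.1807 = 249.3392.

$249.339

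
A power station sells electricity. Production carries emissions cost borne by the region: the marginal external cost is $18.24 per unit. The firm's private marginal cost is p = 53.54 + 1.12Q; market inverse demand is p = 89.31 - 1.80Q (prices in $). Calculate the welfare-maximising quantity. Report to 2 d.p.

Social marginal cost = private MC + MEC = 71.78 + 1.12Q.
Set SMC = demand: 71.78 + 1.12Q = 89.31 - 1.80Q → Q* = 6.0034.

Q* = 6.00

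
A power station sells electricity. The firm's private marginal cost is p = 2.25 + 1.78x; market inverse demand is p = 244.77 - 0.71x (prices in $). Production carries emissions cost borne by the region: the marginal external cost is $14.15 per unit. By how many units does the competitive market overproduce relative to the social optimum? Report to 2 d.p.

5.68 units

Market equilibrium (private): 2.25 + 1.78x = 244.77 - 0.71x → x_m = 97.3976.
Social marginal cost = private MC + MEC = 16.40 + 1.78x.
Set SMC = demand: 16.40 + 1.78x = 244.77 - 0.71x → x* = 91.7149.
Gap = |97.3976 − 91.7149| = 5.6827.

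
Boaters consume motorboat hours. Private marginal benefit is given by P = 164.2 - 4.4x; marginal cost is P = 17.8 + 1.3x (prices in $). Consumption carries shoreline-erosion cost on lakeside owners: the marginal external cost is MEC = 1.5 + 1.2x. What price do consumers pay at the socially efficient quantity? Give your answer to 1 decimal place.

P = $71.8

Social marginal benefit = demand − MEC = 162.7 - 5.6x.
Set SMB = MC: 162.7 - 5.6x = 17.8 + 1.3x → x* = 21.0000.
Consumer price on the demand curve at x*: 164.2 − 4.4×21.0000 = 71.8000.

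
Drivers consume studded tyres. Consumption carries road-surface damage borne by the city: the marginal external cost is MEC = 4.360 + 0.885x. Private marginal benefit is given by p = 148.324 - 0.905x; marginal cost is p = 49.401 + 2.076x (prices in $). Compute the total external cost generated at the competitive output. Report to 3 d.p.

Market equilibrium (private): 49.401 + 2.076x = 148.324 - 0.905x → x_m = 33.1845.
Total external cost = ∫₀^{x_m} (4.360 + 0.885x) dx = 4.360×33.1845 + ½×0.885×33.1845² = 631.9703.

$631.970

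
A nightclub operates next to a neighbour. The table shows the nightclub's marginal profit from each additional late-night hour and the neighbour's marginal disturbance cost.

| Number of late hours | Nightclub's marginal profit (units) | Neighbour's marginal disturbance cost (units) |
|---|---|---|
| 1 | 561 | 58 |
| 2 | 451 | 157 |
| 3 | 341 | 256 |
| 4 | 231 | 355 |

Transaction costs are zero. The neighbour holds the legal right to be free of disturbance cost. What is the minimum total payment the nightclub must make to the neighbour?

Efficient level: marginal profit ≥ marginal disturbance cost through level 3, so k* = 3.
With the neighbour holding the right, the nightclub must at least compensate total damage at k*: 58 + 157 + 256 = 471.

471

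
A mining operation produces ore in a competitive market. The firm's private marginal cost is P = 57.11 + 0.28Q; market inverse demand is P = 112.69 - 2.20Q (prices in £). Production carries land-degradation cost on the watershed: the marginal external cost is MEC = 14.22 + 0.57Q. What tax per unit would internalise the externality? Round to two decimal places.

tax = £21.95 per unit

Social marginal cost = private MC + MEC = 71.33 + 0.85Q.
Set SMC = demand: 71.33 + 0.85Q = 112.69 - 2.20Q → Q* = 13.5607.
The Pigouvian tax equals MEC at Q*: 14.22 + 0.57×13.5607 = 21.9496.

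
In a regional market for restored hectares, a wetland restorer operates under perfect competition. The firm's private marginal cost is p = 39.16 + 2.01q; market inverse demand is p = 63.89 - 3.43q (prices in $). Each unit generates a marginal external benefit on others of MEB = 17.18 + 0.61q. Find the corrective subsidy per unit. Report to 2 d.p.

subsidy = $22.47 per unit

Social marginal cost = private MC − MEB = 21.98 + 1.40q.
Set SMC = demand: 21.98 + 1.40q = 63.89 - 3.43q → q* = 8.6770.
The Pigouvian subsidy equals MEB at q*: 17.18 + 0.61×8.6770 = 22.4730.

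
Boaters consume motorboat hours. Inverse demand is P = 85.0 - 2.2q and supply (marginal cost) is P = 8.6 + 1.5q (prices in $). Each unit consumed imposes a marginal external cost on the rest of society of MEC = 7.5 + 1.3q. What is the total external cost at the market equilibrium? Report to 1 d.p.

Market equilibrium (private): 8.6 + 1.5q = 85.0 - 2.2q → q_m = 20.6486.
Total external cost = ∫₀^{q_m} (7.5 + 1.3q) dq = 7.5×20.6486 + ½×1.3×20.6486² = 432.0015.

$432.0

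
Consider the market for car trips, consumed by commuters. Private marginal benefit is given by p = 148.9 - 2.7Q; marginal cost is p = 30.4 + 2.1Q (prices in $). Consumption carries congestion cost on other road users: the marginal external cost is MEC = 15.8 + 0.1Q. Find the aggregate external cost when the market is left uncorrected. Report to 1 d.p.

Market equilibrium (private): 30.4 + 2.1Q = 148.9 - 2.7Q → Q_m = 24.6875.
Total external cost = ∫₀^{Q_m} (15.8 + 0.1Q) dQ = 15.8×24.6875 + ½×0.1×24.6875² = 420.5361.

$420.5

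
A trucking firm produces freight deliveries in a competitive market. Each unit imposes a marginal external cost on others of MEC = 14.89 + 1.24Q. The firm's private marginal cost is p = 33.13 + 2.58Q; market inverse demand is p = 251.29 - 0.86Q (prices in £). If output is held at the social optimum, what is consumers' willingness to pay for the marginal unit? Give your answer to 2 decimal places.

P = £213.94

Social marginal cost = private MC + MEC = 48.02 + 3.82Q.
Set SMC = demand: 48.02 + 3.82Q = 251.29 - 0.86Q → Q* = 43.4338.
Consumer price on the demand curve at Q*: 251.29 − 0.86×43.4338 = 213.9369.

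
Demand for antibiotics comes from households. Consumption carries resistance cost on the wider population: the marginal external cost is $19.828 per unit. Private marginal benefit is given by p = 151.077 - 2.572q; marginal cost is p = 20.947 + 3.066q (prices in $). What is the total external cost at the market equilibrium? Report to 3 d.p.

$457.648

Market equilibrium (private): 20.947 + 3.066q = 151.077 - 2.572q → q_m = 23.0809.
Total external cost = MEC × q_m = 19.828 × 23.0809 = 457.6481.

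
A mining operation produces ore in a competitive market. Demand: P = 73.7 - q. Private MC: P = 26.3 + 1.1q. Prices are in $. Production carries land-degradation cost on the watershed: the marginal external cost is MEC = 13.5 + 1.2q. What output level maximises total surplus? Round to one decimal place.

q* = 10.3

Social marginal cost = private MC + MEC = 39.8 + 2.3q.
Set SMC = demand: 39.8 + 2.3q = 73.7 - q → q* = 10.2727.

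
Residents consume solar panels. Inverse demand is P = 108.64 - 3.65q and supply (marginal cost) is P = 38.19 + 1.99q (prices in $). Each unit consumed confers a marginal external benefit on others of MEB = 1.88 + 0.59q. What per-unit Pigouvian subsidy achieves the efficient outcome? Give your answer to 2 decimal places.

subsidy = $10.33 per unit

Social marginal benefit = demand + MEB = 110.52 - 3.06q.
Set SMB = MC: 110.52 - 3.06q = 38.19 + 1.99q → q* = 14.3228.
The Pigouvian subsidy equals MEB at q*: 1.88 + 0.59×14.3228 = 10.3305.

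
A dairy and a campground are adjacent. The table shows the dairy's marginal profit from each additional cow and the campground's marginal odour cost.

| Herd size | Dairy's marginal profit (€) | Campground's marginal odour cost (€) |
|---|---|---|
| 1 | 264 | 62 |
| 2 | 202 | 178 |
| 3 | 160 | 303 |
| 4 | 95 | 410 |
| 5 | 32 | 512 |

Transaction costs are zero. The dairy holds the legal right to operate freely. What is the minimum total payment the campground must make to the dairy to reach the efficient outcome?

€287

Left alone the dairy would choose level 5 (marginal profit stays positive).
Efficient level: k* = 2 (marginal profit ≥ marginal odour cost through 2).
The campground must at least cover the dairy's forgone profit from cutting 5→2: 160 + 95 + 32 = 287.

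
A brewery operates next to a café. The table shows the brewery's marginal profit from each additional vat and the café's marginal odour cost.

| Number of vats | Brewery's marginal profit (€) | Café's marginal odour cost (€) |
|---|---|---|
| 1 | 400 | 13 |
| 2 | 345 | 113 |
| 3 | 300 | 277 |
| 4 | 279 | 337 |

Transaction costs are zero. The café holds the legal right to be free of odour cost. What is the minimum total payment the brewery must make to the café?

€403

Efficient level: marginal profit ≥ marginal odour cost through level 3, so k* = 3.
With the café holding the right, the brewery must at least compensate total damage at k*: 13 + 113 + 277 = 403.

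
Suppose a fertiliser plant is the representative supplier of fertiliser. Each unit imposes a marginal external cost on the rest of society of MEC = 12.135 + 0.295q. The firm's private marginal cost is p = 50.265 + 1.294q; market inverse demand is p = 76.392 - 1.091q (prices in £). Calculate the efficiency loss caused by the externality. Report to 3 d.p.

DWL = £44.055

Market equilibrium (private): 50.265 + 1.294q = 76.392 - 1.091q → q_m = 10.9547.
Social marginal cost = private MC + MEC = 62.400 + 1.589q.
Set SMC = demand: 62.400 + 1.589q = 76.392 - 1.091q → q* = 5.2209.
The welfare-loss triangle has base |q_m − q*| and height MEC(q_m) (the vertical gap between SMC and demand is zero at q* and MEC at q_m).
DWL = ½ × 5.7338 × 15.3666 = 44.0545.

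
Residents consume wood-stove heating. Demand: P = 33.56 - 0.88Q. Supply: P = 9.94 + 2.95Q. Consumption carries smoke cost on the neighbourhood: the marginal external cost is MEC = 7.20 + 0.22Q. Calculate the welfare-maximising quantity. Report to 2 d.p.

Social marginal benefit = demand − MEC = 26.36 - 1.10Q.
Set SMB = MC: 26.36 - 1.10Q = 9.94 + 2.95Q → Q* = 4.0543.

Q* = 4.05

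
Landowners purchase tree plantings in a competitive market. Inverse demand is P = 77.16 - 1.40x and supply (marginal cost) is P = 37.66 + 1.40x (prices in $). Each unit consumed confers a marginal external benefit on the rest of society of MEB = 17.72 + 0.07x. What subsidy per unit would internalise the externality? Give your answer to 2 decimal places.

subsidy = $19.19 per unit

Social marginal benefit = demand + MEB = 94.88 - 1.33x.
Set SMB = MC: 94.88 - 1.33x = 37.66 + 1.40x → x* = 20.9597.
The Pigouvian subsidy equals MEB at x*: 17.72 + 0.07×20.9597 = 19.1872.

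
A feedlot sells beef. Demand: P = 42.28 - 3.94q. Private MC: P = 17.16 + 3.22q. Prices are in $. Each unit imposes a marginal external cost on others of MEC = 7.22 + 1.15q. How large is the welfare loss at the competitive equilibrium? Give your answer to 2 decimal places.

DWL = $7.62

Market equilibrium (private): 17.16 + 3.22q = 42.28 - 3.94q → q_m = 3.5084.
Social marginal cost = private MC + MEC = 24.38 + 4.37q.
Set SMC = demand: 24.38 + 4.37q = 42.28 - 3.94q → q* = 2.1540.
The welfare-loss triangle has base |q_m − q*| and height MEC(q_m) (the vertical gap between SMC and demand is zero at q* and MEC at q_m).
DWL = ½ × 1.3544 × 11.2546 = 7.6216.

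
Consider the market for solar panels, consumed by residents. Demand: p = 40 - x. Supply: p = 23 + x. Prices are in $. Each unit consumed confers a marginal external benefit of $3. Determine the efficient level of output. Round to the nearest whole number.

x* = 10

Social marginal benefit = demand + MEB = 43 - x.
Set SMB = MC: 43 - x = 23 + x → x* = 10.0000.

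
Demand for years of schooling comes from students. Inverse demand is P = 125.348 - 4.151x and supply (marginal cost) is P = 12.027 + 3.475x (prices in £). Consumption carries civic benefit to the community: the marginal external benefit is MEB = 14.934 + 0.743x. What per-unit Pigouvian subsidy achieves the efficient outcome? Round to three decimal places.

subsidy = £28.779 per unit

Social marginal benefit = demand + MEB = 140.282 - 3.408x.
Set SMB = MC: 140.282 - 3.408x = 12.027 + 3.475x → x* = 18.6336.
The Pigouvian subsidy equals MEB at x*: 14.934 + 0.743×18.6336 = 28.7788.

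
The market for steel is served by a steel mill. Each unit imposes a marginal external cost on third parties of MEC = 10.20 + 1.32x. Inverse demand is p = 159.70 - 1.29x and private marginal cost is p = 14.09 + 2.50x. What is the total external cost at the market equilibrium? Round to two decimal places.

1366.08

Market equilibrium (private): 14.09 + 2.50x = 159.70 - 1.29x → x_m = 38.4195.
Total external cost = ∫₀^{x_m} (10.20 + 1.32x) dx = 10.20×38.4195 + ½×1.32×38.4195² = 1366.0772.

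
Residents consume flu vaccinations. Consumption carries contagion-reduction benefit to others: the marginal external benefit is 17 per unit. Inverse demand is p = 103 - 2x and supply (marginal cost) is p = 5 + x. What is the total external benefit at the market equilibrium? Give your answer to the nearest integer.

Market equilibrium (private): 5 + x = 103 - 2x → x_m = 32.6667.
Total external benefit = MEB × x_m = 17 × 32.6667 = 555.3339.

555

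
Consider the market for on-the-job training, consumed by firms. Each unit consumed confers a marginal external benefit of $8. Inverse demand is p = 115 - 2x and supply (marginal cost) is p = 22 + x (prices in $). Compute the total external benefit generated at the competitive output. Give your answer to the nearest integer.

Market equilibrium (private): 22 + x = 115 - 2x → x_m = 31.0000.
Total external benefit = MEB × x_m = 8 × 31.0000 = 248.0000.

$248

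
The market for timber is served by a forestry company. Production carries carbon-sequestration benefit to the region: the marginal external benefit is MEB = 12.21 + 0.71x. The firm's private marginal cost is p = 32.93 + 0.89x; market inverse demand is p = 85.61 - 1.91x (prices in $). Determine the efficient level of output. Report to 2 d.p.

Social marginal cost = private MC − MEB = 20.72 + 0.18x.
Set SMC = demand: 20.72 + 0.18x = 85.61 - 1.91x → x* = 31.0478.

x* = 31.05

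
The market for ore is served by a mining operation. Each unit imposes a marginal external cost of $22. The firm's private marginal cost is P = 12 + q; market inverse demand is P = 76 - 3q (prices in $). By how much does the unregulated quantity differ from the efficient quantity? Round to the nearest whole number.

6 units

Market equilibrium (private): 12 + q = 76 - 3q → q_m = 16.0000.
Social marginal cost = private MC + MEC = 34 + q.
Set SMC = demand: 34 + q = 76 - 3q → q* = 10.5000.
Gap = |16.0000 − 10.5000| = 5.5000.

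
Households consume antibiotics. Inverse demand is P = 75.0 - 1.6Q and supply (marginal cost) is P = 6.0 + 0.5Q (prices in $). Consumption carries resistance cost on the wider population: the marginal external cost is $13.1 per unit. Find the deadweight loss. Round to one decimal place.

DWL = $40.9

Market equilibrium (private): 6.0 + 0.5Q = 75.0 - 1.6Q → Q_m = 32.8571.
Social marginal benefit = demand − MEC = 61.9 - 1.6Q.
Set SMB = MC: 61.9 - 1.6Q = 6.0 + 0.5Q → Q* = 26.6190.
The loss is the area between SMB and MC from Q* to Q_m; with linear curves that's a triangle of height MEC(Q_m).
DWL = ½ × 6.2381 × 13.1000 = 40.8596.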